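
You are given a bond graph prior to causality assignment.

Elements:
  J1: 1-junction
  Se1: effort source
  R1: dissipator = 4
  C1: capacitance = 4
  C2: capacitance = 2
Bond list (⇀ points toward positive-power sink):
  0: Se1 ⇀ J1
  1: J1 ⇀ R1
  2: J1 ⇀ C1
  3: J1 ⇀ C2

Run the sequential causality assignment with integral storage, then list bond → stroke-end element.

β0 |J1  (Se1 (Se) sets effort on bond)
β2 |J1  (C1: C, integral causality)
β3 |J1  (prefer integral on C2)
β1 |R1  (J1: last free bond brings flow in)

β0 →J1
β1 →R1
β2 →J1
β3 →J1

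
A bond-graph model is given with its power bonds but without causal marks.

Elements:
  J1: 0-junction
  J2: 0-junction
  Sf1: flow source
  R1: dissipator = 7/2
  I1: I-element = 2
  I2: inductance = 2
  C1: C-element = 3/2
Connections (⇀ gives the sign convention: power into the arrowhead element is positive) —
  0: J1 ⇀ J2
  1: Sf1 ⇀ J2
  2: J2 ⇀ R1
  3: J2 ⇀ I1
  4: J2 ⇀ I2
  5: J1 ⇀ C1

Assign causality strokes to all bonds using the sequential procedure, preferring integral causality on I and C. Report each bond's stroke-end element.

bond 0 →J2
bond 1 →Sf1
bond 2 →R1
bond 3 →I1
bond 4 →I2
bond 5 →J1

β1 |Sf1  (Sf1: flow source, stroke at near end)
β3 |I1  (I1: I, integral causality)
β4 |I2  (prefer integral on I2)
β5 |J1  (prefer integral on C1)
β0 |J2  (0-jn J1 has e-setter on 5)
β2 |R1  (J2: bond 0 brought effort, rest push out)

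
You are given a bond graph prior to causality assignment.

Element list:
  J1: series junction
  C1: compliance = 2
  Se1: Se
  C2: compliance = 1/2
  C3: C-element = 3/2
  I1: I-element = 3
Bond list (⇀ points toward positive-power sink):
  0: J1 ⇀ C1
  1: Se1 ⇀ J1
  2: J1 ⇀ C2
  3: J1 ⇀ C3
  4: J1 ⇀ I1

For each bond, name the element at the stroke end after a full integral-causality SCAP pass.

#1 stroke→J1  (Se1 (Se) sets effort on bond)
#0 stroke→J1  (prefer integral on C1)
#2 stroke→J1  (C2 integral (e out))
#3 stroke→J1  (C3 outputs effort q/C3)
#4 stroke→I1  (J1 needs exactly one f-in)

β0 →J1
β1 →J1
β2 →J1
β3 →J1
β4 →I1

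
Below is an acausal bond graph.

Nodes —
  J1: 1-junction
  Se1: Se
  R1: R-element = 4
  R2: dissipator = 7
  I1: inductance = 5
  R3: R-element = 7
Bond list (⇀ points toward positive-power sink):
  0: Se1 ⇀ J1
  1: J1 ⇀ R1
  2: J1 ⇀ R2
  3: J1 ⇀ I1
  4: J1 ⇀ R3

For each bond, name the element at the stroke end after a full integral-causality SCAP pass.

bond 0 stroke at J1
bond 1 stroke at J1
bond 2 stroke at J1
bond 3 stroke at I1
bond 4 stroke at J1

β0 stroke→J1  (Se1: effort source, stroke at far end)
β3 stroke→I1  (prefer integral on I1)
β1 stroke→J1  (J1 flow already set via bond 3)
β2 stroke→J1  (J1 flow already set via bond 3)
β4 stroke→J1  (1-jn J1 has f-setter on 3)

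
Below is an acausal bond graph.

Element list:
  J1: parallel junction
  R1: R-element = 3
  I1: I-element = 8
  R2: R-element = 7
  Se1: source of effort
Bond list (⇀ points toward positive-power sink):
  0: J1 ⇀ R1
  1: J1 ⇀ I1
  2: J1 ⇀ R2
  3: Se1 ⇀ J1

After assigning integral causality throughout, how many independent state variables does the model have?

β3 stroke→J1  (Se1 (Se) sets effort on bond)
β0 stroke→R1  (0-jn J1 has e-setter on 3)
β1 stroke→I1  (J1 effort already set via bond 3)
β2 stroke→R2  (J1 effort already set via bond 3)

1  (I1 all integral)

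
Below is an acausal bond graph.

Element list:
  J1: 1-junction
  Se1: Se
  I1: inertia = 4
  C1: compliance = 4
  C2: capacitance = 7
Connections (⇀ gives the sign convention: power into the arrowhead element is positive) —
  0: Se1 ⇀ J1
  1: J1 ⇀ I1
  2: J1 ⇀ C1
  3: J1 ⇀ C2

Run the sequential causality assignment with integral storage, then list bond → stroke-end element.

b0 stroke→J1  (Se1 fixes effort; stroke away)
b1 stroke→I1  (prefer integral on I1)
b2 stroke→J1  (common-f at J1 fixed by 1)
b3 stroke→J1  (J1: bond 1 brought flow, rest push out)

bond 0 stroke→J1
bond 1 stroke→I1
bond 2 stroke→J1
bond 3 stroke→J1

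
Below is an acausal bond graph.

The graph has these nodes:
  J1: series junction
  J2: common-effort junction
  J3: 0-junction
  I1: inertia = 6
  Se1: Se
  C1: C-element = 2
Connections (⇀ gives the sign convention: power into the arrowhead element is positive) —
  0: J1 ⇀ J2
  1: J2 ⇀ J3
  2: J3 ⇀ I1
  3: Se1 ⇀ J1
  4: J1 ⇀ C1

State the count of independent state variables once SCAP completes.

β3 stroke at J1  (Se1: effort source, stroke at far end)
β2 stroke at I1  (I1: I, integral causality)
β1 stroke at J3  (only one effort-in slot at J3)
β0 stroke at J2  (J2: last free bond brings effort in)
β4 stroke at J1  (J1: bond 0 brought flow, rest push out)

2  (C1, I1 all integral)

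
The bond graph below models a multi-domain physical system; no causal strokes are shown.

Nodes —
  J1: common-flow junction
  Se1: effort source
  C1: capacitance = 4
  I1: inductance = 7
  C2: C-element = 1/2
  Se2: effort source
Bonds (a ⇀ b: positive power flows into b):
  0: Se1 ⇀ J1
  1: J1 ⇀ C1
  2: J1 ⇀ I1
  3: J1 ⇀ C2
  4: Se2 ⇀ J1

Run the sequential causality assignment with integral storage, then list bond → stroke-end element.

#0 stroke→J1
#1 stroke→J1
#2 stroke→I1
#3 stroke→J1
#4 stroke→J1

β0 stroke at J1  (source Se1 imposes e)
β4 stroke at J1  (Se2 (Se) sets effort on bond)
β1 stroke at J1  (C1 integral (e out))
β2 stroke at I1  (I1: I, integral causality)
β3 stroke at J1  (J1 flow already set via bond 2)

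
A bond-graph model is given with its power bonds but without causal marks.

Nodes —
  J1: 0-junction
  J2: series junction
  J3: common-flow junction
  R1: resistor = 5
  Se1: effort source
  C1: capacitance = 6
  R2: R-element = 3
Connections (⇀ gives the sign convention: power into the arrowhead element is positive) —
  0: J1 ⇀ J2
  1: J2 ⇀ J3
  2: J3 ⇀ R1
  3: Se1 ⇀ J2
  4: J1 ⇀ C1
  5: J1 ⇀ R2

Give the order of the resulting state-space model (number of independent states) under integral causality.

bond 3 stroke at J2  (source Se1 imposes e)
bond 4 stroke at J1  (C1 outputs effort q/C1)
bond 0 stroke at J2  (J1 effort already set via bond 4)
bond 5 stroke at R2  (J1: bond 4 brought effort, rest push out)
bond 1 stroke at J3  (closing 1-jn rule on J2)
bond 2 stroke at R1  (J3: last free bond brings flow in)

1  (C1 all integral)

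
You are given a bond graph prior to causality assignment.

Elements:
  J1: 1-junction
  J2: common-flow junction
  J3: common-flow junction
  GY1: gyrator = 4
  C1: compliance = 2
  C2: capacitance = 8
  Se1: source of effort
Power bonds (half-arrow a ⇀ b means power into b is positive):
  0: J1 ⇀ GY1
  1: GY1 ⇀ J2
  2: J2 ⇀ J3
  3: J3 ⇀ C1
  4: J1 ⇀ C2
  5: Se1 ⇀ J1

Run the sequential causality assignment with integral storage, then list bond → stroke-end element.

β0 stroke at GY1
β1 stroke at GY1
β2 stroke at J2
β3 stroke at J3
β4 stroke at J1
β5 stroke at J1

β5 stroke at J1  (Se1: effort source, stroke at far end)
β3 stroke at J3  (C1 integral (e out))
β2 stroke at J2  (closing 1-jn rule on J3)
β1 stroke at GY1  (J2: last free bond brings flow in)
β0 stroke at GY1  (GY GY1: same side as bond 1)
β4 stroke at J1  (J1: bond 0 brought flow, rest push out)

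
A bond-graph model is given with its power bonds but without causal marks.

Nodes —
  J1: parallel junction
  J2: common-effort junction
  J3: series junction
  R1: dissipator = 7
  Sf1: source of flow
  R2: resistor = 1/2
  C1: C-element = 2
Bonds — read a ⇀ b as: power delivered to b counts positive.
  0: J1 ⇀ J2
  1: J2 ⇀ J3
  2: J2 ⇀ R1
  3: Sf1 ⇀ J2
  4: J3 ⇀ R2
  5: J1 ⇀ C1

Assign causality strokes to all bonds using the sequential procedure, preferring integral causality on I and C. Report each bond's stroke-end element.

b0 stroke→J2
b1 stroke→J3
b2 stroke→R1
b3 stroke→Sf1
b4 stroke→R2
b5 stroke→J1

b3 →Sf1  (Sf1: flow source, stroke at near end)
b5 →J1  (prefer integral on C1)
b0 →J2  (J1: bond 5 brought effort, rest push out)
b1 →J3  (J2: bond 0 brought effort, rest push out)
b2 →R1  (common-e at J2 fixed by 0)
b4 →R2  (only one flow-in slot at J3)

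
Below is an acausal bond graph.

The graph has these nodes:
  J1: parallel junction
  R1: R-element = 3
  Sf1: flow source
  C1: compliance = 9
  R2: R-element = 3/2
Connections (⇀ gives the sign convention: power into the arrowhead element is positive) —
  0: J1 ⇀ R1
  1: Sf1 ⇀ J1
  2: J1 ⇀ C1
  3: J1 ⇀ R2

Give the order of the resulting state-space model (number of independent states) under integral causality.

bond 1 |Sf1  (Sf1: flow source, stroke at near end)
bond 2 |J1  (C1 integral (e out))
bond 0 |R1  (J1 effort already set via bond 2)
bond 3 |R2  (0-jn J1 has e-setter on 2)

1  (C1 all integral)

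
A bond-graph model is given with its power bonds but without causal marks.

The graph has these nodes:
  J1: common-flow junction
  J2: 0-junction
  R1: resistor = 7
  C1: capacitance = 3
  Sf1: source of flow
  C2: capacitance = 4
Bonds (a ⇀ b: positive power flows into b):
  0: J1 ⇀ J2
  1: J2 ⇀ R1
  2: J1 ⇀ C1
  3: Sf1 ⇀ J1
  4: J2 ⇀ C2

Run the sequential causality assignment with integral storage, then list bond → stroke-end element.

b3 |Sf1  (Sf1: flow source, stroke at near end)
b0 |J1  (1-jn J1 has f-setter on 3)
b2 |J1  (common-f at J1 fixed by 3)
b4 |J2  (C2: C, integral causality)
b1 |R1  (J2 effort already set via bond 4)

bond 0 stroke at J1
bond 1 stroke at R1
bond 2 stroke at J1
bond 3 stroke at Sf1
bond 4 stroke at J2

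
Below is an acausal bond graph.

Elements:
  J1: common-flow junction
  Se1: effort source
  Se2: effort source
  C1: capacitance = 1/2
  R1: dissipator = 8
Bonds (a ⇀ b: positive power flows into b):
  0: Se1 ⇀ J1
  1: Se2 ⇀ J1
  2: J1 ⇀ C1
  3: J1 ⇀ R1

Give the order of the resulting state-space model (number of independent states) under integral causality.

b0 stroke→J1  (Se1 (Se) sets effort on bond)
b1 stroke→J1  (source Se2 imposes e)
b2 stroke→J1  (C1 outputs effort q/C1)
b3 stroke→R1  (only one flow-in slot at J1)

1  (C1 all integral)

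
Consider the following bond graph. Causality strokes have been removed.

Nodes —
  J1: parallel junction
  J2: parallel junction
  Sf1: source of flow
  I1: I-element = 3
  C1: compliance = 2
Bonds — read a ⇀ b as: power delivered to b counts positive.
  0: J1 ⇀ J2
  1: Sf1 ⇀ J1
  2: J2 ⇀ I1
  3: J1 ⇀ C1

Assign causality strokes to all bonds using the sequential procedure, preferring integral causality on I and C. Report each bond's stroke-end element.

β1 |Sf1  (Sf1 fixes flow; stroke at Sf1)
β2 |I1  (I1: I, integral causality)
β0 |J2  (J2 needs exactly one e-in)
β3 |J1  (J1: last free bond brings effort in)

β0 stroke→J2
β1 stroke→Sf1
β2 stroke→I1
β3 stroke→J1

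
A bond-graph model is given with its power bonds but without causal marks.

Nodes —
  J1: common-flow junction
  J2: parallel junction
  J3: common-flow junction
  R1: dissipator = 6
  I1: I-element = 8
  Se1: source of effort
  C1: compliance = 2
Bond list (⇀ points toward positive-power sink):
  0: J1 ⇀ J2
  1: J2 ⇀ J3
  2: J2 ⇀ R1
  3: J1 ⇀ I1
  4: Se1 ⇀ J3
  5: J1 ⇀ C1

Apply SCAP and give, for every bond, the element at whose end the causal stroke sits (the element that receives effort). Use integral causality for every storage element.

bond 4 stroke at J3  (Se1 (Se) sets effort on bond)
bond 1 stroke at J2  (only one flow-in slot at J3)
bond 0 stroke at J1  (common-e at J2 fixed by 1)
bond 2 stroke at R1  (0-jn J2 has e-setter on 1)
bond 3 stroke at I1  (I1 integral (f out))
bond 5 stroke at J1  (common-f at J1 fixed by 3)

#0 stroke→J1
#1 stroke→J2
#2 stroke→R1
#3 stroke→I1
#4 stroke→J3
#5 stroke→J1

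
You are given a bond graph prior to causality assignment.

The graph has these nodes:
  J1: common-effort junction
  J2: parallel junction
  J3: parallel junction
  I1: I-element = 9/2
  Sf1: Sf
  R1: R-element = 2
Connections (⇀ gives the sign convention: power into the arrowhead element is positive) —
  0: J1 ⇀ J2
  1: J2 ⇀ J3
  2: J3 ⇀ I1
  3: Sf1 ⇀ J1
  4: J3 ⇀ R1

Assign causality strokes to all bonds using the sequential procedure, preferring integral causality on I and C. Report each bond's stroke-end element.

#0 stroke→J1
#1 stroke→J2
#2 stroke→I1
#3 stroke→Sf1
#4 stroke→J3

#3 →Sf1  (Sf1: flow source, stroke at near end)
#0 →J1  (J1: last free bond brings effort in)
#1 →J2  (closing 0-jn rule on J2)
#2 →I1  (I1 integral (f out))
#4 →J3  (only one effort-in slot at J3)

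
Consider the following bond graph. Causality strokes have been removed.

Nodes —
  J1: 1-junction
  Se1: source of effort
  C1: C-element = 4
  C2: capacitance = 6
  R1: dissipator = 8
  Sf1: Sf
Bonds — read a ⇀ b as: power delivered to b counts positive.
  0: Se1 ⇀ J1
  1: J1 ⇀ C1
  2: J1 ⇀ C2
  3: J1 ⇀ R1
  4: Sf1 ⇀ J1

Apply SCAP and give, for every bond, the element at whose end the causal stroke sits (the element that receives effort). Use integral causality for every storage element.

b0 stroke→J1
b1 stroke→J1
b2 stroke→J1
b3 stroke→J1
b4 stroke→Sf1

#0 stroke→J1  (Se1: effort source, stroke at far end)
#4 stroke→Sf1  (Sf1 fixes flow; stroke at Sf1)
#1 stroke→J1  (1-jn J1 has f-setter on 4)
#2 stroke→J1  (1-jn J1 has f-setter on 4)
#3 stroke→J1  (J1: bond 4 brought flow, rest push out)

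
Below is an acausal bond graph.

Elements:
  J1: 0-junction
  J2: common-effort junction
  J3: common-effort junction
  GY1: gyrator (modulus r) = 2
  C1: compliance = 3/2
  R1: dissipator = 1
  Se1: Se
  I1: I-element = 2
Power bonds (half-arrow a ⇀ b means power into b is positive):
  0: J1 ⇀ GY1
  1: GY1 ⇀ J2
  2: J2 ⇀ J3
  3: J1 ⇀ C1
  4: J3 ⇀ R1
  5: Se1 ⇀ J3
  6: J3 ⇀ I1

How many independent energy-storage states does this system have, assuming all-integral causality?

bond 5 |J3  (Se1: effort source, stroke at far end)
bond 2 |J2  (J3 effort already set via bond 5)
bond 4 |R1  (J3: bond 5 brought effort, rest push out)
bond 6 |I1  (J3 effort already set via bond 5)
bond 1 |GY1  (J2 effort already set via bond 2)
bond 0 |GY1  (GY1: gyrator matches bond 1)
bond 3 |J1  (J1 needs exactly one e-in)

2  (C1, I1 all integral)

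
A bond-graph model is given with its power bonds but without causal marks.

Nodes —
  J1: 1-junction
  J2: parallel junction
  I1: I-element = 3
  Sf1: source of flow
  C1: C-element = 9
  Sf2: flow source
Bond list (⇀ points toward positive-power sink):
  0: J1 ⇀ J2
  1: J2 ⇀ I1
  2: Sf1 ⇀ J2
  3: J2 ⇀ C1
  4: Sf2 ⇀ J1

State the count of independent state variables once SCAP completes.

#2 stroke at Sf1  (Sf1 (Sf) sets flow on bond)
#4 stroke at Sf2  (source Sf2 imposes f)
#0 stroke at J1  (common-f at J1 fixed by 4)
#1 stroke at I1  (prefer integral on I1)
#3 stroke at J2  (J2: last free bond brings effort in)

2  (C1, I1 all integral)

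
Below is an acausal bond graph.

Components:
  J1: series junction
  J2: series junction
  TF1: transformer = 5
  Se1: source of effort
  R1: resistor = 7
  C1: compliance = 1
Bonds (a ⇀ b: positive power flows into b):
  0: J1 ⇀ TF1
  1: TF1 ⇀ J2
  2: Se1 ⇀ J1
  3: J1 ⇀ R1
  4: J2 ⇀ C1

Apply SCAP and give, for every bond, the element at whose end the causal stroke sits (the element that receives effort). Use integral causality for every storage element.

bond 2 |J1  (Se1: effort source, stroke at far end)
bond 4 |J2  (C1 outputs effort q/C1)
bond 1 |TF1  (closing 1-jn rule on J2)
bond 0 |J1  (TF TF1: opposite of bond 1)
bond 3 |R1  (J1 needs exactly one f-in)

bond 0 →J1
bond 1 →TF1
bond 2 →J1
bond 3 →R1
bond 4 →J2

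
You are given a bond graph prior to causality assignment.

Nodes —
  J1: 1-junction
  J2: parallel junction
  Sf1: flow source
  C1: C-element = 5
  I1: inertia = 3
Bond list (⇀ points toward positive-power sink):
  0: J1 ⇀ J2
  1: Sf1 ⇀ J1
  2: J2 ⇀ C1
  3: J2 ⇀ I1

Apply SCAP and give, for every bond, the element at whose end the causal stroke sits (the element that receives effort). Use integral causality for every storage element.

#0 →J1
#1 →Sf1
#2 →J2
#3 →I1

bond 1 →Sf1  (Sf1: flow source, stroke at near end)
bond 0 →J1  (J1 flow already set via bond 1)
bond 2 →J2  (prefer integral on C1)
bond 3 →I1  (J2: bond 2 brought effort, rest push out)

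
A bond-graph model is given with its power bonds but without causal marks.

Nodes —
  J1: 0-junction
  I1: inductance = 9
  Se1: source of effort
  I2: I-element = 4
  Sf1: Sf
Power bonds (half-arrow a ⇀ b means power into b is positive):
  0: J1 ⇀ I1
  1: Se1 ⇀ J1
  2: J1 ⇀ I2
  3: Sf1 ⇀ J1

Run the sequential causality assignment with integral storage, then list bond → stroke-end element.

β0 |I1
β1 |J1
β2 |I2
β3 |Sf1

#1 |J1  (source Se1 imposes e)
#3 |Sf1  (source Sf1 imposes f)
#0 |I1  (0-jn J1 has e-setter on 1)
#2 |I2  (J1 effort already set via bond 1)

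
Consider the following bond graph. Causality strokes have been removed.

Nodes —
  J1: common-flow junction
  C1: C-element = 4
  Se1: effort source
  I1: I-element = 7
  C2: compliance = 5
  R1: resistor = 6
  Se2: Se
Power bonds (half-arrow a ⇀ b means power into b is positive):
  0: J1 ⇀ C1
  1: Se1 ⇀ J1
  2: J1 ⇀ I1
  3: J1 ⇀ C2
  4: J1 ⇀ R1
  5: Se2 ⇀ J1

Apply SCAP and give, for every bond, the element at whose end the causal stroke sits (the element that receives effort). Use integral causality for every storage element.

β1 |J1  (Se1: effort source, stroke at far end)
β5 |J1  (Se2 (Se) sets effort on bond)
β0 |J1  (prefer integral on C1)
β2 |I1  (prefer integral on I1)
β3 |J1  (1-jn J1 has f-setter on 2)
β4 |J1  (common-f at J1 fixed by 2)

β0 stroke→J1
β1 stroke→J1
β2 stroke→I1
β3 stroke→J1
β4 stroke→J1
β5 stroke→J1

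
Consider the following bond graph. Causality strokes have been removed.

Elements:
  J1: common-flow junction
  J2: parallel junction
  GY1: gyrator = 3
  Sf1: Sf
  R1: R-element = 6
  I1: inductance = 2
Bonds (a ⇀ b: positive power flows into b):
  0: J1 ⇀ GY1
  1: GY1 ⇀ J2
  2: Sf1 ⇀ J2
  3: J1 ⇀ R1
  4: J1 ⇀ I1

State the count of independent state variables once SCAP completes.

β2 |Sf1  (Sf1 (Sf) sets flow on bond)
β1 |J2  (J2: last free bond brings effort in)
β0 |J1  (GY1: gyrator matches bond 1)
β4 |I1  (I1 integral (f out))
β3 |J1  (J1: bond 4 brought flow, rest push out)

1  (I1 all integral)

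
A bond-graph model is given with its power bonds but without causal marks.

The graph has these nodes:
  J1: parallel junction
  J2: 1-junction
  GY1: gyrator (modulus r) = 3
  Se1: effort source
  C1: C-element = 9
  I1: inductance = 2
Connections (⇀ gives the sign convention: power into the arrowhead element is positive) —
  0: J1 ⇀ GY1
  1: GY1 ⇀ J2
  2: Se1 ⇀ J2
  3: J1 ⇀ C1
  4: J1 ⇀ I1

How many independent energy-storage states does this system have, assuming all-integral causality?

2  (C1, I1 all integral)

b2 →J2  (Se1: effort source, stroke at far end)
b1 →GY1  (closing 1-jn rule on J2)
b0 →GY1  (through GY1, causality inverts; strokes same side of GY1)
b3 →J1  (C1: C, integral causality)
b4 →I1  (common-e at J1 fixed by 3)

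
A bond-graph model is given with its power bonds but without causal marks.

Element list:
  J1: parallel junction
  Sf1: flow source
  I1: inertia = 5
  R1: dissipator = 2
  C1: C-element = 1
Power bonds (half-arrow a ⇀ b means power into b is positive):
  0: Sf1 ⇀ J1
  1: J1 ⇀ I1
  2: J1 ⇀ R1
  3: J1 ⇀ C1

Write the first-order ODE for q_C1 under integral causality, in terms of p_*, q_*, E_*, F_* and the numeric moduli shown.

dq_C1/dt = F_Sf1 - p_I1/5 - q_C1/2

β0 |Sf1  (Sf1: flow source, stroke at near end)
β1 |I1  (I1 outputs flow p/I1)
β3 |J1  (prefer integral on C1)
β2 |R1  (common-e at J1 fixed by 3)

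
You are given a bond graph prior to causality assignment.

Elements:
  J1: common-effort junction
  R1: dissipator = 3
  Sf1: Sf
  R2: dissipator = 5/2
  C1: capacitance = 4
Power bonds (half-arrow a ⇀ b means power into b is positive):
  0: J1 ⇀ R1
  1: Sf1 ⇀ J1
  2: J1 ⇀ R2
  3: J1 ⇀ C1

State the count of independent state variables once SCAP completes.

#1 →Sf1  (Sf1 fixes flow; stroke at Sf1)
#3 →J1  (prefer integral on C1)
#0 →R1  (common-e at J1 fixed by 3)
#2 →R2  (J1 effort already set via bond 3)

1  (C1 all integral)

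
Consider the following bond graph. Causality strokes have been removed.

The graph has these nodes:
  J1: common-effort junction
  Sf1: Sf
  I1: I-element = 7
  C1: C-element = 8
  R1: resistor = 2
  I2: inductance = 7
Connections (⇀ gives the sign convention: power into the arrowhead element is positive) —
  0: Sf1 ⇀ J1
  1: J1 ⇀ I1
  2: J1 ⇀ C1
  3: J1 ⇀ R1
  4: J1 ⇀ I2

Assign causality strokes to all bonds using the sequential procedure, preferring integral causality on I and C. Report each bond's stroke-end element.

b0 |Sf1  (source Sf1 imposes f)
b1 |I1  (I1 outputs flow p/I1)
b2 |J1  (C1: C, integral causality)
b3 |R1  (0-jn J1 has e-setter on 2)
b4 |I2  (0-jn J1 has e-setter on 2)

#0 stroke at Sf1
#1 stroke at I1
#2 stroke at J1
#3 stroke at R1
#4 stroke at I2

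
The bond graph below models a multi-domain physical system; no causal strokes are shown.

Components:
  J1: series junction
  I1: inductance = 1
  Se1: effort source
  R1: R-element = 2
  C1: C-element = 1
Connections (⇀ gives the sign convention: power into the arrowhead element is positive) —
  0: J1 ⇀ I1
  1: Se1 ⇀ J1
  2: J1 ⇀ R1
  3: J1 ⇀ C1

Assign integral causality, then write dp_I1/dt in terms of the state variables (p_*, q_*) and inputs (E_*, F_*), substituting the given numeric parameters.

bond 1 |J1  (Se1 fixes effort; stroke away)
bond 0 |I1  (I1 integral (f out))
bond 2 |J1  (1-jn J1 has f-setter on 0)
bond 3 |J1  (common-f at J1 fixed by 0)

dp_I1/dt = E_Se1 - 2*p_I1 - q_C1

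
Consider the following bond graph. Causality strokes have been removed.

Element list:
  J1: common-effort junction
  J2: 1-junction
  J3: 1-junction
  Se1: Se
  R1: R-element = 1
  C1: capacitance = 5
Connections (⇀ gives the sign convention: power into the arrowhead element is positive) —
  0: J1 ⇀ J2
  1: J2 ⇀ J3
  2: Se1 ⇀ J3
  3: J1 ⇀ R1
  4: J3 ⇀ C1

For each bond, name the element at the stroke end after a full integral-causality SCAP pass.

b2 stroke at J3  (Se1 (Se) sets effort on bond)
b4 stroke at J3  (C1: C, integral causality)
b1 stroke at J2  (closing 1-jn rule on J3)
b0 stroke at J1  (closing 1-jn rule on J2)
b3 stroke at R1  (common-e at J1 fixed by 0)

bond 0 →J1
bond 1 →J2
bond 2 →J3
bond 3 →R1
bond 4 →J3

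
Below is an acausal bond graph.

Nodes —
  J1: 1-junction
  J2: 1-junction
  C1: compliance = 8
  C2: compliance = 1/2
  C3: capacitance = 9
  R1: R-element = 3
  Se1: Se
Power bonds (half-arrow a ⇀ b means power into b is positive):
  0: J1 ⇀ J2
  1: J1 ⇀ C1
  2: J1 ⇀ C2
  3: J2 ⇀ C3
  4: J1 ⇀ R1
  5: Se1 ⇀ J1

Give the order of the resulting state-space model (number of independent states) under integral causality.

3  (C1, C2, C3 all integral)

#5 stroke→J1  (Se1 (Se) sets effort on bond)
#1 stroke→J1  (C1: C, integral causality)
#2 stroke→J1  (C2 outputs effort q/C2)
#3 stroke→J2  (prefer integral on C3)
#0 stroke→J1  (only one flow-in slot at J2)
#4 stroke→R1  (J1 needs exactly one f-in)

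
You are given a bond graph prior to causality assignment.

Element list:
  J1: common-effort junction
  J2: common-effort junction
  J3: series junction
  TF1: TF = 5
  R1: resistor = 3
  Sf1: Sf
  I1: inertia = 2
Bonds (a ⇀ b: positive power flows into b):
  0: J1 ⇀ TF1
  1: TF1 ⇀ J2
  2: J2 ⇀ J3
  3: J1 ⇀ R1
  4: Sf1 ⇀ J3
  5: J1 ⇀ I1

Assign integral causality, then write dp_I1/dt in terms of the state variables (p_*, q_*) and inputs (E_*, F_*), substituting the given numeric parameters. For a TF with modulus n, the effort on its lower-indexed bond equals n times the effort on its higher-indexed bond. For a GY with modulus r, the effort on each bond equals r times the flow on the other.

dp_I1/dt = -3*F_Sf1/5 - 3*p_I1/2

b4 |Sf1  (Sf1 (Sf) sets flow on bond)
b2 |J3  (1-jn J3 has f-setter on 4)
b1 |J2  (J2: last free bond brings effort in)
b0 |TF1  (TF1: transformer flips bond 1)
b5 |I1  (I1: I, integral causality)
b3 |J1  (J1: last free bond brings effort in)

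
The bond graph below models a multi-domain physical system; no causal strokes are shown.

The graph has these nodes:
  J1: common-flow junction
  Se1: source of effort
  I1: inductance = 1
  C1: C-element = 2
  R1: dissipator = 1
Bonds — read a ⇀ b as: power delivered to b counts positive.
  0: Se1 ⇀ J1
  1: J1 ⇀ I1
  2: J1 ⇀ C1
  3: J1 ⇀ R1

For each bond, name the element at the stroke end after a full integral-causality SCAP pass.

bond 0 stroke at J1  (Se1: effort source, stroke at far end)
bond 1 stroke at I1  (prefer integral on I1)
bond 2 stroke at J1  (J1: bond 1 brought flow, rest push out)
bond 3 stroke at J1  (common-f at J1 fixed by 1)

β0 |J1
β1 |I1
β2 |J1
β3 |J1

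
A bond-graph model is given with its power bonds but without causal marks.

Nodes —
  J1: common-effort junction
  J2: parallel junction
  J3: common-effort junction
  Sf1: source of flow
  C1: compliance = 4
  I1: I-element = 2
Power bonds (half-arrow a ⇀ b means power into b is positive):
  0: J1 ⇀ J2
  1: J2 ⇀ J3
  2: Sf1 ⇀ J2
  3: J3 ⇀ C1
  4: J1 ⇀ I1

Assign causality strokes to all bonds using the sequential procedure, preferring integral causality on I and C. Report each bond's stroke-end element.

β2 stroke→Sf1  (Sf1: flow source, stroke at near end)
β3 stroke→J3  (C1 integral (e out))
β1 stroke→J2  (J3 effort already set via bond 3)
β0 stroke→J1  (J2: bond 1 brought effort, rest push out)
β4 stroke→I1  (J1: bond 0 brought effort, rest push out)

bond 0 |J1
bond 1 |J2
bond 2 |Sf1
bond 3 |J3
bond 4 |I1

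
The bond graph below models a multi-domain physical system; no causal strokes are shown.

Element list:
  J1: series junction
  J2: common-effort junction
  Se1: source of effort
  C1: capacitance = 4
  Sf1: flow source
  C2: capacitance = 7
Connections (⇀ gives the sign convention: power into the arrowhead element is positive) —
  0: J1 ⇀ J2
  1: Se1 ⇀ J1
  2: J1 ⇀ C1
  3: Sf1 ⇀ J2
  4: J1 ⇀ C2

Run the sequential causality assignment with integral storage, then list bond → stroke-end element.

β0 stroke at J2
β1 stroke at J1
β2 stroke at J1
β3 stroke at Sf1
β4 stroke at J1

b1 |J1  (Se1 (Se) sets effort on bond)
b3 |Sf1  (Sf1: flow source, stroke at near end)
b0 |J2  (J2: last free bond brings effort in)
b2 |J1  (common-f at J1 fixed by 0)
b4 |J1  (common-f at J1 fixed by 0)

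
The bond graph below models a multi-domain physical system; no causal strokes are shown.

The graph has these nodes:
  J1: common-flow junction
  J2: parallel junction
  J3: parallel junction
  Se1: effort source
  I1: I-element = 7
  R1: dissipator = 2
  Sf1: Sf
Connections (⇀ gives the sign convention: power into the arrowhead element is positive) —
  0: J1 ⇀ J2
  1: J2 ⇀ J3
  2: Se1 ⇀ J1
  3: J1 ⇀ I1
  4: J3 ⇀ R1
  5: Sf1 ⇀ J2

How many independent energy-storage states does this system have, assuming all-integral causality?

1  (I1 all integral)

bond 2 →J1  (Se1 fixes effort; stroke away)
bond 5 →Sf1  (Sf1 fixes flow; stroke at Sf1)
bond 3 →I1  (I1: I, integral causality)
bond 0 →J1  (J1: bond 3 brought flow, rest push out)
bond 1 →J2  (only one effort-in slot at J2)
bond 4 →J3  (closing 0-jn rule on J3)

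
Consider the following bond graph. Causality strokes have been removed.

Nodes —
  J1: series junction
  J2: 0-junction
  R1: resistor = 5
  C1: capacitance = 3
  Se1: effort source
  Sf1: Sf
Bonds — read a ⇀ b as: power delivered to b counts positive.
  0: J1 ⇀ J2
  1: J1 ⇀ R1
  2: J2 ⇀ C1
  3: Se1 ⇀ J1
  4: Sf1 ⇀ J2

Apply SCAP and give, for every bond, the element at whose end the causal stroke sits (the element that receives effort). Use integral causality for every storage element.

bond 0 stroke at J1
bond 1 stroke at R1
bond 2 stroke at J2
bond 3 stroke at J1
bond 4 stroke at Sf1

bond 3 stroke→J1  (Se1: effort source, stroke at far end)
bond 4 stroke→Sf1  (source Sf1 imposes f)
bond 2 stroke→J2  (C1: C, integral causality)
bond 0 stroke→J1  (0-jn J2 has e-setter on 2)
bond 1 stroke→R1  (J1: last free bond brings flow in)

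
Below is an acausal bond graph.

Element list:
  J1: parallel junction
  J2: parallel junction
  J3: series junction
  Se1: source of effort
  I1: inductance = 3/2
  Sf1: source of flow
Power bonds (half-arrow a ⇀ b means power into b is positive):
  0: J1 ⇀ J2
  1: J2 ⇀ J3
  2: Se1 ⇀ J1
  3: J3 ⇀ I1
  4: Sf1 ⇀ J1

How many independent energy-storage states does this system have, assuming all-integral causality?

1  (I1 all integral)

bond 2 stroke→J1  (source Se1 imposes e)
bond 4 stroke→Sf1  (Sf1 (Sf) sets flow on bond)
bond 0 stroke→J2  (common-e at J1 fixed by 2)
bond 1 stroke→J3  (J2 effort already set via bond 0)
bond 3 stroke→I1  (only one flow-in slot at J3)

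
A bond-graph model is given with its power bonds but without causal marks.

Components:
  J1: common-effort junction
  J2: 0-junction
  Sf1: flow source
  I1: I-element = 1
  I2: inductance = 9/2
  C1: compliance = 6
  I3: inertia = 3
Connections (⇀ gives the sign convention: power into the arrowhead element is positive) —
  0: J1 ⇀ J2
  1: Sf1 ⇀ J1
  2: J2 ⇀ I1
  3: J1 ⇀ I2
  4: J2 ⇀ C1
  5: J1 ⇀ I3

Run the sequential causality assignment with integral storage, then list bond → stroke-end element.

#1 →Sf1  (Sf1: flow source, stroke at near end)
#2 →I1  (I1 outputs flow p/I1)
#3 →I2  (I2 outputs flow p/I2)
#4 →J2  (prefer integral on C1)
#0 →J1  (J2: bond 4 brought effort, rest push out)
#5 →I3  (J1 effort already set via bond 0)

bond 0 stroke at J1
bond 1 stroke at Sf1
bond 2 stroke at I1
bond 3 stroke at I2
bond 4 stroke at J2
bond 5 stroke at I3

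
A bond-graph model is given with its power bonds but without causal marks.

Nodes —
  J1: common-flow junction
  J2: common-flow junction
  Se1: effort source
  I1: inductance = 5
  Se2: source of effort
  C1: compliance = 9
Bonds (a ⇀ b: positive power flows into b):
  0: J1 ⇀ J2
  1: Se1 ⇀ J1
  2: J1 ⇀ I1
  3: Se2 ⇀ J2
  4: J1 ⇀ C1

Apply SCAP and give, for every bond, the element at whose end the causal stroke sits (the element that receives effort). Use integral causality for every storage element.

β1 |J1  (Se1 (Se) sets effort on bond)
β3 |J2  (Se2 (Se) sets effort on bond)
β0 |J1  (J2: last free bond brings flow in)
β2 |I1  (I1 integral (f out))
β4 |J1  (1-jn J1 has f-setter on 2)

bond 0 stroke at J1
bond 1 stroke at J1
bond 2 stroke at I1
bond 3 stroke at J2
bond 4 stroke at J1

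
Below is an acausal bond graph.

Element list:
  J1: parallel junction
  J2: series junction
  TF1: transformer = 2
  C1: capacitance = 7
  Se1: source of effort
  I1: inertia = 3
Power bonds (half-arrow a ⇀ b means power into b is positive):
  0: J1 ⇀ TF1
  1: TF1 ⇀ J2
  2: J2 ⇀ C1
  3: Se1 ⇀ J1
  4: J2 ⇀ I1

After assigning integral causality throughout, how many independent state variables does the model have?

2  (C1, I1 all integral)

β3 |J1  (Se1 fixes effort; stroke away)
β0 |TF1  (0-jn J1 has e-setter on 3)
β1 |J2  (through TF1, causality passes straight; one stroke at TF1)
β2 |J2  (prefer integral on C1)
β4 |I1  (J2: last free bond brings flow in)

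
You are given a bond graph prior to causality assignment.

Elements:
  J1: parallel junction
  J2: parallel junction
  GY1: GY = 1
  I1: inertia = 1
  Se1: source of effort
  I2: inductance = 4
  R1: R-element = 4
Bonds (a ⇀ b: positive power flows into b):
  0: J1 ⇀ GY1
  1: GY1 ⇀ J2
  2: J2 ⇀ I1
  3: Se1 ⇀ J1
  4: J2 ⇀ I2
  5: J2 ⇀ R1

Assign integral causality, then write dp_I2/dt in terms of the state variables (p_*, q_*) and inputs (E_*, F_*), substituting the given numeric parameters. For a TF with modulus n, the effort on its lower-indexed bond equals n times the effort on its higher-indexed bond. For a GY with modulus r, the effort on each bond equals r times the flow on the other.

dp_I2/dt = 4*E_Se1 - 4*p_I1 - p_I2

b3 stroke at J1  (source Se1 imposes e)
b0 stroke at GY1  (common-e at J1 fixed by 3)
b1 stroke at GY1  (GY GY1: same side as bond 0)
b2 stroke at I1  (I1 integral (f out))
b4 stroke at I2  (I2 outputs flow p/I2)
b5 stroke at J2  (closing 0-jn rule on J2)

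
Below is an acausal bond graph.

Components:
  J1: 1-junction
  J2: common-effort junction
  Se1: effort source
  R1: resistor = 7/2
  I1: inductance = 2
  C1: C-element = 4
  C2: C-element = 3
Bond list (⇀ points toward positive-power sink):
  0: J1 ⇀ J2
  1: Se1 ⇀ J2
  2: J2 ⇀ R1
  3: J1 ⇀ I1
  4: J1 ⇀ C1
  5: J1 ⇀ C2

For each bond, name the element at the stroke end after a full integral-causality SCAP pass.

β0 stroke at J1
β1 stroke at J2
β2 stroke at R1
β3 stroke at I1
β4 stroke at J1
β5 stroke at J1

#1 →J2  (Se1 (Se) sets effort on bond)
#0 →J1  (J2 effort already set via bond 1)
#2 →R1  (J2 effort already set via bond 1)
#3 →I1  (I1 outputs flow p/I1)
#4 →J1  (J1 flow already set via bond 3)
#5 →J1  (J1 flow already set via bond 3)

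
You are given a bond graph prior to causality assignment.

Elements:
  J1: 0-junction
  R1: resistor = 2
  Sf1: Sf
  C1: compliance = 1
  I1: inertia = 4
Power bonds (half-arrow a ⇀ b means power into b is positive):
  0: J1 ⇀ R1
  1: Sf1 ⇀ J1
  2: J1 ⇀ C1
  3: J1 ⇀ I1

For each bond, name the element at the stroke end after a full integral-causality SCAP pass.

bond 1 stroke at Sf1  (Sf1 fixes flow; stroke at Sf1)
bond 2 stroke at J1  (C1 outputs effort q/C1)
bond 0 stroke at R1  (J1 effort already set via bond 2)
bond 3 stroke at I1  (J1: bond 2 brought effort, rest push out)

β0 stroke at R1
β1 stroke at Sf1
β2 stroke at J1
β3 stroke at I1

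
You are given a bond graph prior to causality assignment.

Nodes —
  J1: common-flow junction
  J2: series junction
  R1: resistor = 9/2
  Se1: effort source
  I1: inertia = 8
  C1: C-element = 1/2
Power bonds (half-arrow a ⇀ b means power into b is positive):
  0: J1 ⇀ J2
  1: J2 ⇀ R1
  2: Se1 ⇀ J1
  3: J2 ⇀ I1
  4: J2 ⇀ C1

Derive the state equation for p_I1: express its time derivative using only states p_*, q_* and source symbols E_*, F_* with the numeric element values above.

bond 2 →J1  (Se1 (Se) sets effort on bond)
bond 0 →J2  (J1: last free bond brings flow in)
bond 3 →I1  (I1: I, integral causality)
bond 1 →J2  (J2: bond 3 brought flow, rest push out)
bond 4 →J2  (common-f at J2 fixed by 3)

dp_I1/dt = E_Se1 - 9*p_I1/16 - 2*q_C1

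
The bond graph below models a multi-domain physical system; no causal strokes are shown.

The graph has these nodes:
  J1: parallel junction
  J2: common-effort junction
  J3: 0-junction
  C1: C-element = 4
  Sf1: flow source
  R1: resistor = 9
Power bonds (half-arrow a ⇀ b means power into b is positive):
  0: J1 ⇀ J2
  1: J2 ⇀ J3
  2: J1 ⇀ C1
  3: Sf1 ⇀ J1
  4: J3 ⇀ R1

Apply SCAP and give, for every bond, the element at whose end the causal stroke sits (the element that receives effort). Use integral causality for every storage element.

#3 |Sf1  (source Sf1 imposes f)
#2 |J1  (C1 outputs effort q/C1)
#0 |J2  (0-jn J1 has e-setter on 2)
#1 |J3  (J2: bond 0 brought effort, rest push out)
#4 |R1  (J3: bond 1 brought effort, rest push out)

β0 stroke at J2
β1 stroke at J3
β2 stroke at J1
β3 stroke at Sf1
β4 stroke at R1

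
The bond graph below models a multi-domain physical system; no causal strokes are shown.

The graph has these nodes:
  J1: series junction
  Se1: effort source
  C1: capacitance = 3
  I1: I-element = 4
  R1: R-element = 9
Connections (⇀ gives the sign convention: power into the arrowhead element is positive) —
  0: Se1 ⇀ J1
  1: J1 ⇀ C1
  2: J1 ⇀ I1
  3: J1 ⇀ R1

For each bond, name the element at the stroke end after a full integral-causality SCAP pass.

#0 |J1
#1 |J1
#2 |I1
#3 |J1

β0 stroke at J1  (Se1 (Se) sets effort on bond)
β1 stroke at J1  (C1: C, integral causality)
β2 stroke at I1  (I1: I, integral causality)
β3 stroke at J1  (J1 flow already set via bond 2)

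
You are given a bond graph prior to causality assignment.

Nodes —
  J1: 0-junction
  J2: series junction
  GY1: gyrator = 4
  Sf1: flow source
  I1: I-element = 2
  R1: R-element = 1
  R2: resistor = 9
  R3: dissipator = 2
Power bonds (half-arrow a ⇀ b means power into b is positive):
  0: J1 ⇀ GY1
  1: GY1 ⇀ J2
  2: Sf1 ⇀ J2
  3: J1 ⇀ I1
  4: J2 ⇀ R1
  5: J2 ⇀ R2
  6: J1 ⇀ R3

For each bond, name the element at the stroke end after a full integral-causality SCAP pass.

bond 2 stroke→Sf1  (Sf1 (Sf) sets flow on bond)
bond 1 stroke→J2  (J2: bond 2 brought flow, rest push out)
bond 4 stroke→J2  (J2: bond 2 brought flow, rest push out)
bond 5 stroke→J2  (J2: bond 2 brought flow, rest push out)
bond 0 stroke→J1  (GY1 both-in/both-out from 1)
bond 3 stroke→I1  (J1: bond 0 brought effort, rest push out)
bond 6 stroke→R3  (J1: bond 0 brought effort, rest push out)

b0 stroke→J1
b1 stroke→J2
b2 stroke→Sf1
b3 stroke→I1
b4 stroke→J2
b5 stroke→J2
b6 stroke→R3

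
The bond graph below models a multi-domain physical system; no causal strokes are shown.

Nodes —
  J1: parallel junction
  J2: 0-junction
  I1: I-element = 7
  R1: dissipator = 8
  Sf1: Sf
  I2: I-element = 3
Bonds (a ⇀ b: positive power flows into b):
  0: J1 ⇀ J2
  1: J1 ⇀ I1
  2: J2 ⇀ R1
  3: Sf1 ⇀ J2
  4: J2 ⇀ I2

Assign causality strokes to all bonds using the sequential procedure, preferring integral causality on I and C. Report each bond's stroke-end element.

bond 0 stroke at J1
bond 1 stroke at I1
bond 2 stroke at J2
bond 3 stroke at Sf1
bond 4 stroke at I2

b3 stroke at Sf1  (Sf1 fixes flow; stroke at Sf1)
b1 stroke at I1  (prefer integral on I1)
b0 stroke at J1  (J1 needs exactly one e-in)
b4 stroke at I2  (I2 integral (f out))
b2 stroke at J2  (J2 needs exactly one e-in)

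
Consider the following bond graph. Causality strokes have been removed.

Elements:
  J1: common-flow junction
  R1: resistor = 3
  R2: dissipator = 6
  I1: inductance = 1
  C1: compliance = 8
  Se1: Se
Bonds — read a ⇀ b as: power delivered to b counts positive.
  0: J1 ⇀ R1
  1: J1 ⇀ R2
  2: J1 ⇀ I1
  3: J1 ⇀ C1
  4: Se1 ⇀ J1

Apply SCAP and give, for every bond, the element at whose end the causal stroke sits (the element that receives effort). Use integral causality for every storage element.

#4 stroke at J1  (source Se1 imposes e)
#2 stroke at I1  (prefer integral on I1)
#0 stroke at J1  (J1 flow already set via bond 2)
#1 stroke at J1  (J1: bond 2 brought flow, rest push out)
#3 stroke at J1  (J1 flow already set via bond 2)

β0 stroke at J1
β1 stroke at J1
β2 stroke at I1
β3 stroke at J1
β4 stroke at J1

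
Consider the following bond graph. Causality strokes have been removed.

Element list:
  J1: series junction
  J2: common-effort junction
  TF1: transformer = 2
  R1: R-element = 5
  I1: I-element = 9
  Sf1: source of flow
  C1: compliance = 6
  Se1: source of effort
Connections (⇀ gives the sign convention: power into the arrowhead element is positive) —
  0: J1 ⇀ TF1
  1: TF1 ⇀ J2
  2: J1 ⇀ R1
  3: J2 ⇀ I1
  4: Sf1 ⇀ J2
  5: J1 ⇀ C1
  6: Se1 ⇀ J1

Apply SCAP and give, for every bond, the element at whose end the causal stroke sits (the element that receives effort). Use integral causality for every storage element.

b4 stroke→Sf1  (Sf1 (Sf) sets flow on bond)
b6 stroke→J1  (Se1 fixes effort; stroke away)
b3 stroke→I1  (prefer integral on I1)
b1 stroke→J2  (only one effort-in slot at J2)
b0 stroke→TF1  (through TF1, causality passes straight; one stroke at TF1)
b2 stroke→J1  (common-f at J1 fixed by 0)
b5 stroke→J1  (J1: bond 0 brought flow, rest push out)

β0 →TF1
β1 →J2
β2 →J1
β3 →I1
β4 →Sf1
β5 →J1
β6 →J1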